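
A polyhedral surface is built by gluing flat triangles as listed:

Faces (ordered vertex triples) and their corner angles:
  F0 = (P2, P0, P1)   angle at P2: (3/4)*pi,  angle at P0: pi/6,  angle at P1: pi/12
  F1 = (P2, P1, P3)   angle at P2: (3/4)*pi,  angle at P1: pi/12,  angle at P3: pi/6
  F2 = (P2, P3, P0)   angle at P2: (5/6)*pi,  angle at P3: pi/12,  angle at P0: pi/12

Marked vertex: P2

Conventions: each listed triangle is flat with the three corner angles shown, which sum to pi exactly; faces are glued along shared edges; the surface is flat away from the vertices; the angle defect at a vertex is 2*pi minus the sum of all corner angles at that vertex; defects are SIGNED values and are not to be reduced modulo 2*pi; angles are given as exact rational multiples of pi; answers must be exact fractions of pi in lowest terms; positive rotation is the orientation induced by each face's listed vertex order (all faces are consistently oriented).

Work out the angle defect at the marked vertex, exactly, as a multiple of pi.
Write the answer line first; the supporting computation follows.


Answer: defect(P2) = -pi/3

Sum of corner angles at P2: (7/3)*pi
defect = 2*pi - (7/3)*pi


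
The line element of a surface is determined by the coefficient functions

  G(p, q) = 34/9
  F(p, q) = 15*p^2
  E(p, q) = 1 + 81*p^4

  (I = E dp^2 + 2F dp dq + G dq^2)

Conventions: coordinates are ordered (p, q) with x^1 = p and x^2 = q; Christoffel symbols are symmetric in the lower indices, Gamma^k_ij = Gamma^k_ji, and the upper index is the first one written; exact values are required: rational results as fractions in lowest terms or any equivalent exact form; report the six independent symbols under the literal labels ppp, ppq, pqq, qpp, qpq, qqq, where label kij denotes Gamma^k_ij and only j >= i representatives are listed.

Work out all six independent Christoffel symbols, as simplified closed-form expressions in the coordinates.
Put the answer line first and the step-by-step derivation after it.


Answer: Gamma_ppp = 1458*p^3/(729*p^4 + 34), Gamma_ppq = 0, Gamma_pqq = 0, Gamma_qpp = 270*p/(729*p^4 + 34), Gamma_qpq = 0, Gamma_qqq = 0

E = 1 + 81*p^4; F = 15*p^2; G = 34/9
Gamma^k_ij = (1/2) g^{kl} (d_i g_jl + d_j g_il - d_l g_ij), with g^inv = (1/(EG-F^2)) [[G, -F], [-F, E]]
first partials: E_p = 324*p^3, E_q = 0, F_p = 30*p, F_q = 0, G_p = 0, G_q = 0
D = EG - F^2 = 34/9 + 81*p^4
expanded: Gamma^p_pp = (G E_p - 2F F_p + F E_q)/(2D), Gamma^p_pq = (G E_q - F G_p)/(2D), Gamma^p_qq = (2G F_q - G G_p - F G_q)/(2D), Gamma^q_pp = (2E F_p - E E_q - F E_p)/(2D), Gamma^q_pq = (E G_p - F E_q)/(2D), Gamma^q_qq = (E G_q - 2F F_q + F G_p)/(2D); substitute and cancel common factors


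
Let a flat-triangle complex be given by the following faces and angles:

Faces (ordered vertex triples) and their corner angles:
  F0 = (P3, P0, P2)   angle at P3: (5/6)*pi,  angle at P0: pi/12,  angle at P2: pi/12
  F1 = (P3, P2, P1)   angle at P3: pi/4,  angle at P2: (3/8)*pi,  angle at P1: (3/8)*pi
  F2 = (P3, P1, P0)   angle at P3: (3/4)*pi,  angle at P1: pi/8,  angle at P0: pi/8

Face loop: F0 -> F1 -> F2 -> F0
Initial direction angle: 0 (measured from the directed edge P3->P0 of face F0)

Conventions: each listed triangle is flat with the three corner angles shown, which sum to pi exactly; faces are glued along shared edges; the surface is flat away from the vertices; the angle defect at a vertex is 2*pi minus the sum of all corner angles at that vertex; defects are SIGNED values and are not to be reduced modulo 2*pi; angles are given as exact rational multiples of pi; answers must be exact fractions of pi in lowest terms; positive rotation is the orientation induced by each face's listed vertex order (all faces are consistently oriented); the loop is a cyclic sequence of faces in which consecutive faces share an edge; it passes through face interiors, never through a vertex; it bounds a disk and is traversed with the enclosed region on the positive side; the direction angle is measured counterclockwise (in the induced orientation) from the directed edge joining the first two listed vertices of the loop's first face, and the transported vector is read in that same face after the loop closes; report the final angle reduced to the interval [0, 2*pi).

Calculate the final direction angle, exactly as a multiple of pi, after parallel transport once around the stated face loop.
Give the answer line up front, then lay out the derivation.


Answer: final direction angle = pi/6

enclosed vertex P3: corner angles sum to (11/6)*pi, defect = 2*pi - (11/6)*pi = pi/6
final direction = starting direction + enclosed defect total, reduced mod 2*pi (induced orientation)
final angle = 0 + pi/6 = pi/6 (mod 2*pi)


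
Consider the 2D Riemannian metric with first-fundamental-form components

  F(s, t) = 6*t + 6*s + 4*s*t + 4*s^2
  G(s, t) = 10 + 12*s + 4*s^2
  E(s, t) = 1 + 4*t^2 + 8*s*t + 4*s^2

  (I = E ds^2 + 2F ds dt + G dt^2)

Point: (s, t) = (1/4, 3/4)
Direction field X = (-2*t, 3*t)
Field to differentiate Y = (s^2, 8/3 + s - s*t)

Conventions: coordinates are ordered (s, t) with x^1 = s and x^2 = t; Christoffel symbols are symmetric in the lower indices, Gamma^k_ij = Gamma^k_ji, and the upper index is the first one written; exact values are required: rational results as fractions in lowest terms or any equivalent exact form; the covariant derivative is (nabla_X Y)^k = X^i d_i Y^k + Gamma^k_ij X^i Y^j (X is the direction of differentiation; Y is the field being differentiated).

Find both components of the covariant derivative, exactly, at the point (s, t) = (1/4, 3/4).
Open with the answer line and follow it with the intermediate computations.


Answer: (nabla_X Y)^s = -233/138, (nabla_X Y)^t = -178/69

E = 5, F = 7, G = 53/4 at the point
E_s = 8, E_t = 8, F_s = 11, F_t = 7, G_s = 14, G_t = 0
EG - F^2 = 69/4;  g^inv = (4/69) * [[53/4, -7], [-7, 5]]
first-kind symbols [ij,l] = (1/2)(d_i g_jl + d_j g_il - d_l g_ij): [ss,s] = E_s/2 = 4, [ss,t] = F_s - E_t/2 = 7, [st,s] = E_t/2 = 4, [st,t] = G_s/2 = 7, [tt,s] = F_t - G_s/2 = 0, [tt,t] = G_t/2 = 0
Gamma^s_ij = (G*[ij,s] - F*[ij,t])/(EG - F^2), Gamma^t_ij = (E*[ij,t] - F*[ij,s])/(EG - F^2)
Gamma_sss = 16/69, Gamma_sst = 16/69, Gamma_stt = 0, Gamma_tss = 28/69, Gamma_tst = 28/69, Gamma_ttt = 0
X = (-3/2, 9/4), Y = (1/16, 131/48) at the point


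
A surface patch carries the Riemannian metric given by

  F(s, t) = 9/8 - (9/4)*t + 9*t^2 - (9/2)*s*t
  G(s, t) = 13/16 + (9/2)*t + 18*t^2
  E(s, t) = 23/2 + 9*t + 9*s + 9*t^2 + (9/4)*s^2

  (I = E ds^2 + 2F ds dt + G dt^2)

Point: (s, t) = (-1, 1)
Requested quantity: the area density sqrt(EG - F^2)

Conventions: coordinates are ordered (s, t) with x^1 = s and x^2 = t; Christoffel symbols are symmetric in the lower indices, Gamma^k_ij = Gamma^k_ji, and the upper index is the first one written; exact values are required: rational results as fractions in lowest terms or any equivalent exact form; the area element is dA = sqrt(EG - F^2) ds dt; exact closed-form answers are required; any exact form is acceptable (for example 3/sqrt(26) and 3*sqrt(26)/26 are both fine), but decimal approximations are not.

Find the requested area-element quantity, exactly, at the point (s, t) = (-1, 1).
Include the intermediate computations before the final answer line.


E = 91/4, F = 99/8, G = 373/16; EG - F^2 = 12071/32

Answer: sqrt(EG - F^2) = sqrt(24142)/8


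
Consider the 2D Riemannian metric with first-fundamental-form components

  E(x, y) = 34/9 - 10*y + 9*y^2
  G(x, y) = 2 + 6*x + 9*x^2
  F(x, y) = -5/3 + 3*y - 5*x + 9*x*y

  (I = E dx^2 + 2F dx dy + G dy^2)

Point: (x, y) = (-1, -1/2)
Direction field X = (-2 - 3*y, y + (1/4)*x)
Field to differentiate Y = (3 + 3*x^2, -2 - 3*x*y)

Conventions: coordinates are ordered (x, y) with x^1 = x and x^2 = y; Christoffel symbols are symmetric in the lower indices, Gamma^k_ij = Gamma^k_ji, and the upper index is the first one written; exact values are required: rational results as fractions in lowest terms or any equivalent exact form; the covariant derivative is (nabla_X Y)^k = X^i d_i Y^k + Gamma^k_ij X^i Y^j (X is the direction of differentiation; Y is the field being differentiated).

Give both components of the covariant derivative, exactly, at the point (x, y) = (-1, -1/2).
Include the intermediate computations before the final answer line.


E = 397/36, F = 19/3, G = 5 at the point
E_x = 0, E_y = -19, F_x = -19/2, F_y = -6, G_x = -12, G_y = 0
EG - F^2 = 541/36;  g^inv = (36/541) * [[5, -19/3], [-19/3, 397/36]]
first-kind symbols [ij,l] = (1/2)(d_i g_jl + d_j g_il - d_l g_ij): [xx,x] = E_x/2 = 0, [xx,y] = F_x - E_y/2 = 0, [xy,x] = E_y/2 = -19/2, [xy,y] = G_x/2 = -6, [yy,x] = F_y - G_x/2 = 0, [yy,y] = G_y/2 = 0
Gamma^x_ij = (G*[ij,x] - F*[ij,y])/(EG - F^2), Gamma^y_ij = (E*[ij,y] - F*[ij,x])/(EG - F^2)
Gamma_xxx = 0, Gamma_xxy = -342/541, Gamma_xyy = 0, Gamma_yxx = 0, Gamma_yxy = -216/541, Gamma_yyy = 0
X = (-1/2, -3/4), Y = (6, -7/2) at the point

Answer: (nabla_X Y)^x = 5127/1082, (nabla_X Y)^y = -1029/541


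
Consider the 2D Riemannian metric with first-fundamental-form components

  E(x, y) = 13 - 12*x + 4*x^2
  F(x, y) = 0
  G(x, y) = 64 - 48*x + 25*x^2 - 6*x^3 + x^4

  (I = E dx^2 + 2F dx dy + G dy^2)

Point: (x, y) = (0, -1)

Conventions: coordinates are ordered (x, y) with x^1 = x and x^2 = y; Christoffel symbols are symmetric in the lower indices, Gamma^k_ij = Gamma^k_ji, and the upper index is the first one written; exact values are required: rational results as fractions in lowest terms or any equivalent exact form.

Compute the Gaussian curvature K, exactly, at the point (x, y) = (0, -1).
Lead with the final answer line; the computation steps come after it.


Answer: K = -1/169

E = 13, F = 0, G = 64, EG - F^2 = 832 at the point
E_x = -12, E_y = 0, F_x = 0, F_y = 0, G_x = -48, G_y = 0
E_yy = 0, F_xy = 0, G_xx = 50
Brioschi: K = (det M1 - det M2) / (EG - F^2)^2 with the standard first/second-derivative matrices M1, M2.
M1 = [[-E_yy/2 + F_xy - G_xx/2, E_x/2, F_x - E_y/2], [F_y - G_x/2, E, F], [G_y/2, F, G]] = [[-25, -6, 0], [24, 13, 0], [0, 0, 64]]; det M1 = -11584
M2 = [[0, E_y/2, G_x/2], [E_y/2, E, F], [G_x/2, F, G]] = [[0, 0, -24], [0, 13, 0], [-24, 0, 64]]; det M2 = -7488
det M1 - det M2 = -4096; K = -4096 / (832)^2 = -1/169


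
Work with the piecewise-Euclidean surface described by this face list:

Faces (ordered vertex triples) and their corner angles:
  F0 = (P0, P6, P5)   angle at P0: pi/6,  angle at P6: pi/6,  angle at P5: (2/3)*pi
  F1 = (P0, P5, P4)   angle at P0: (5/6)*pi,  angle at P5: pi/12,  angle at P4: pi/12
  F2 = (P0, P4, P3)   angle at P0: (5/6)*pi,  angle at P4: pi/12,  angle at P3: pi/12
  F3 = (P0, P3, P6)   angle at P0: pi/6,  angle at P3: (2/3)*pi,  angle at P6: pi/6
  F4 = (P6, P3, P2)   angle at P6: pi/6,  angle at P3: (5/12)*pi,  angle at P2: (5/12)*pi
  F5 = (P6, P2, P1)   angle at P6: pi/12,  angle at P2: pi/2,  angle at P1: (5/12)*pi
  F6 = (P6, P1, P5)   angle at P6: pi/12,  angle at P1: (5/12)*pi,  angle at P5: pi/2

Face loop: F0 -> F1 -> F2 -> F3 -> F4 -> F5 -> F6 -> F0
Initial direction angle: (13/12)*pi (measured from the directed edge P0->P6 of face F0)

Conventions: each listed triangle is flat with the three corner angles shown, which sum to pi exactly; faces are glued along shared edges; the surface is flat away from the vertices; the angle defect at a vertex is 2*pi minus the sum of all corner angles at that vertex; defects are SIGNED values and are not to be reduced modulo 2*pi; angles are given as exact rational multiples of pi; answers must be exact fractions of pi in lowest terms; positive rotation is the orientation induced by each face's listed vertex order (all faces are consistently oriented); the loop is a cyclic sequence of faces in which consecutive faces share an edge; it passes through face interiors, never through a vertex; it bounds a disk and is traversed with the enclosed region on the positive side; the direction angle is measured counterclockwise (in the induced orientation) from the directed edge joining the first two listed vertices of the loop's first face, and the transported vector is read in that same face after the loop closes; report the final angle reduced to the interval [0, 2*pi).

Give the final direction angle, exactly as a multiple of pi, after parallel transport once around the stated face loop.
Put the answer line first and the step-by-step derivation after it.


Answer: final direction angle = (5/12)*pi

enclosed vertex P0: corner angles sum to 2*pi, defect = 2*pi - 2*pi = 0
enclosed vertex P6: corner angles sum to (2/3)*pi, defect = 2*pi - (2/3)*pi = (4/3)*pi
final direction = starting direction + enclosed defect total, reduced mod 2*pi (induced orientation)
final angle = (13/12)*pi + (4/3)*pi = (5/12)*pi (mod 2*pi)


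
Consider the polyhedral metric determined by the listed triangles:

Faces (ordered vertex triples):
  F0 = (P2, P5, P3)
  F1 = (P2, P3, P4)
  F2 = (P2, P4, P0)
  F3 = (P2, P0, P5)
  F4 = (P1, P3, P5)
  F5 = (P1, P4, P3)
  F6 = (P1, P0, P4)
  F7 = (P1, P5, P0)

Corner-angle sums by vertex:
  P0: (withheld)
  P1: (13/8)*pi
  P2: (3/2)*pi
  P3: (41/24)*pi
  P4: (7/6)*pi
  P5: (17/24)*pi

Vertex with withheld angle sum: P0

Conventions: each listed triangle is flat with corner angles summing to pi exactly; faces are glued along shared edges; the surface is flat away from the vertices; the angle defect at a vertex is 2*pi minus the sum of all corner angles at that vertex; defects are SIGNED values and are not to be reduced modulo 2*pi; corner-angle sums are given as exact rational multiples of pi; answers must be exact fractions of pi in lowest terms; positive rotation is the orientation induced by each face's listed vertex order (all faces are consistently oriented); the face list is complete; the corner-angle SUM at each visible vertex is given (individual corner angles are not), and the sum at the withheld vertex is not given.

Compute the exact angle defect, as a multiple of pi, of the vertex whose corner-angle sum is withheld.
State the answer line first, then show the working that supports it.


Answer: defect(P0) = (17/24)*pi

V = 6, E = 12, F = 8; chi = V - E + F = 2
Gauss-Bonnet: total defect = 2*pi*chi = 4*pi; visible defects sum to (79/24)*pi


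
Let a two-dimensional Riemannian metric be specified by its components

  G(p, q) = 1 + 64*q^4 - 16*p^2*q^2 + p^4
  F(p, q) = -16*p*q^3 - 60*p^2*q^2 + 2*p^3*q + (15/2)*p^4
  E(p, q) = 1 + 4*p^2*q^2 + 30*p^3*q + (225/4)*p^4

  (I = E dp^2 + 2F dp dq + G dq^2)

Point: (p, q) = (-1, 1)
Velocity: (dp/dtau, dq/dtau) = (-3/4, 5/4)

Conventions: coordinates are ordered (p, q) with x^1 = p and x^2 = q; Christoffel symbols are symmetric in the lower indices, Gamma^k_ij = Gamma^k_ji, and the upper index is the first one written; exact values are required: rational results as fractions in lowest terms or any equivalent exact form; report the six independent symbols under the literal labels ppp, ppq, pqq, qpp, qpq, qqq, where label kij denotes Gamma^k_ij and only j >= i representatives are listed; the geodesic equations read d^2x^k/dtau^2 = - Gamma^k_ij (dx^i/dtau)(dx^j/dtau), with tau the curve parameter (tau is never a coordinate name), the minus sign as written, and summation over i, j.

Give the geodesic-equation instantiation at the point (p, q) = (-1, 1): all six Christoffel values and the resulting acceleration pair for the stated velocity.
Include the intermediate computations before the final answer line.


E = 125/4, F = -77/2, G = 50 at the point
E_p = -143, E_q = -22, F_p = 80, F_q = -74, G_p = 28, G_q = 224
EG - F^2 = 321/4;  g^inv = (4/321) * [[50, 77/2], [77/2, 125/4]]
first-kind symbols [ij,l] = (1/2)(d_i g_jl + d_j g_il - d_l g_ij): [pp,p] = E_p/2 = -143/2, [pp,q] = F_p - E_q/2 = 91, [pq,p] = E_q/2 = -11, [pq,q] = G_p/2 = 14, [qq,p] = F_q - G_p/2 = -88, [qq,q] = G_q/2 = 112
Gamma^p_ij = (G*[ij,p] - F*[ij,q])/(EG - F^2), Gamma^q_ij = (E*[ij,q] - F*[ij,p])/(EG - F^2)
Gamma_ppp = -286/321, Gamma_ppq = -44/321, Gamma_pqq = -352/321, Gamma_qpp = 364/321, Gamma_qpq = 56/321, Gamma_qqq = 448/321
d^2p/dtau^2 = -(Gamma_ppp*(-3/4)^2 + 2*Gamma_ppq*(-3/4)*(5/4) + Gamma_pqq*(5/4)^2) = 5027/2568
d^2q/dtau^2 = -(Gamma_qpp*(-3/4)^2 + 2*Gamma_qpq*(-3/4)*(5/4) + Gamma_qqq*(5/4)^2) = -3199/1284

Answer: Gamma_ppp = -286/321, Gamma_ppq = -44/321, Gamma_pqq = -352/321, Gamma_qpp = 364/321, Gamma_qpq = 56/321, Gamma_qqq = 448/321; accelerations (d^2p/dtau^2, d^2q/dtau^2) = (5027/2568, -3199/1284)


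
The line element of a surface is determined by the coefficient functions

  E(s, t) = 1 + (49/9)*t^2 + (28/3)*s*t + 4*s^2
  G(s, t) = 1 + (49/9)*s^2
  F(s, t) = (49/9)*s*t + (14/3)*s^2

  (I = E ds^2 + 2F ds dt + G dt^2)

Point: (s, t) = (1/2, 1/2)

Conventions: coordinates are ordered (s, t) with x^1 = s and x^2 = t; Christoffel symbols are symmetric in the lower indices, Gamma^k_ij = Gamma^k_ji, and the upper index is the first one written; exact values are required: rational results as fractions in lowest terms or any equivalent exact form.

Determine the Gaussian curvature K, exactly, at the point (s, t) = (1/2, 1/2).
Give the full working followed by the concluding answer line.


E = 205/36, F = 91/36, G = 85/36, EG - F^2 = 127/18 at the point
E_s = 26/3, E_t = 91/9, F_s = 133/18, F_t = 49/18, G_s = 49/9, G_t = 0
E_tt = 98/9, F_st = 49/9, G_ss = 98/9
Apply the Brioschi formula K = (det M1 - det M2)/(EG - F^2)^2 over the derivative matrices of E, F, G.
M1 = [[-E_tt/2 + F_st - G_ss/2, E_s/2, F_s - E_t/2], [F_t - G_s/2, E, F], [G_t/2, F, G]] = [[-49/9, 13/3, 7/3], [0, 205/36, 91/36], [0, 91/36, 85/36]]; det M1 = -6223/162
M2 = [[0, E_t/2, G_s/2], [E_t/2, E, F], [G_s/2, F, G]] = [[0, 91/18, 49/18], [91/18, 205/36, 91/36], [49/18, 91/36, 85/36]]; det M2 = -5341/162
det M1 - det M2 = -49/9; K = -49/9 / (127/18)^2 = -1764/16129

Answer: K = -1764/16129


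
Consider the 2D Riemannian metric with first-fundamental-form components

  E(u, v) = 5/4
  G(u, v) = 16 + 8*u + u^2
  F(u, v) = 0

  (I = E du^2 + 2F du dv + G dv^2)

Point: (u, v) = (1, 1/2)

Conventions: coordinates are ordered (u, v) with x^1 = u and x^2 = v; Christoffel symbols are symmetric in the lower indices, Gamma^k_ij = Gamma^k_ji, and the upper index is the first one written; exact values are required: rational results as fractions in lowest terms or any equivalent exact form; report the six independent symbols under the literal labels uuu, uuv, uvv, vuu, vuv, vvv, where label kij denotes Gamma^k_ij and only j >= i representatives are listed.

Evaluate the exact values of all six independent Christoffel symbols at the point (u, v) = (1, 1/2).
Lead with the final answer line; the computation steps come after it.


Answer: Gamma_uuu = 0, Gamma_uuv = 0, Gamma_uvv = -4, Gamma_vuu = 0, Gamma_vuv = 1/5, Gamma_vvv = 0

E = 5/4, F = 0, G = 25 at the point
E_u = 0, E_v = 0, F_u = 0, F_v = 0, G_u = 10, G_v = 0
EG - F^2 = 125/4;  g^inv = (4/125) * [[25, 0], [0, 5/4]]
first-kind symbols [ij,l] = (1/2)(d_i g_jl + d_j g_il - d_l g_ij): [uu,u] = E_u/2 = 0, [uu,v] = F_u - E_v/2 = 0, [uv,u] = E_v/2 = 0, [uv,v] = G_u/2 = 5, [vv,u] = F_v - G_u/2 = -5, [vv,v] = G_v/2 = 0
Gamma^u_ij = (G*[ij,u] - F*[ij,v])/(EG - F^2), Gamma^v_ij = (E*[ij,v] - F*[ij,u])/(EG - F^2)


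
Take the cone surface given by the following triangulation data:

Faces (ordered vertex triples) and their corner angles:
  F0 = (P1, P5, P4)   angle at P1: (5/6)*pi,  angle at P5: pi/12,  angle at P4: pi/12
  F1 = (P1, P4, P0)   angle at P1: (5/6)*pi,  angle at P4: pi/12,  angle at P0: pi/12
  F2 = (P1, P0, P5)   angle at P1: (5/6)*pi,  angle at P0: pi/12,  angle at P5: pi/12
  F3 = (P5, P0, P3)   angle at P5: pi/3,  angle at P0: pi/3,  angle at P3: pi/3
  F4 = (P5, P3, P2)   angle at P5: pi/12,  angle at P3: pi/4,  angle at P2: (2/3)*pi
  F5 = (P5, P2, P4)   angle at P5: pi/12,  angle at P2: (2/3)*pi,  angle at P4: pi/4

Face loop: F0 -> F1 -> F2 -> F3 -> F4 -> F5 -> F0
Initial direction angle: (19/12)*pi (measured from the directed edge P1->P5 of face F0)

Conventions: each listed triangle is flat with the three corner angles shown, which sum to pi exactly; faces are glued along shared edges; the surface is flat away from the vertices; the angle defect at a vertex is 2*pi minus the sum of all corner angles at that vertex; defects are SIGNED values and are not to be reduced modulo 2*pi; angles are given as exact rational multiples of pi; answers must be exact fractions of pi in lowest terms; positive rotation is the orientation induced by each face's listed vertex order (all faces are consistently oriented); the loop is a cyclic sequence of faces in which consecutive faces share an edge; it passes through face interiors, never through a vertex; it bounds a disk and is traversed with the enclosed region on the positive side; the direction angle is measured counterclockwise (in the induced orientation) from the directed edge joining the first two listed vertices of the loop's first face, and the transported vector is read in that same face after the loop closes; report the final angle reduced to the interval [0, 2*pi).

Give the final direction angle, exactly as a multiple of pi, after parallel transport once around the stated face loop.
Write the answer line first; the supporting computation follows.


Answer: final direction angle = (5/12)*pi

enclosed vertex P1: corner angles sum to (5/2)*pi, defect = 2*pi - (5/2)*pi = -pi/2
enclosed vertex P5: corner angles sum to (2/3)*pi, defect = 2*pi - (2/3)*pi = (4/3)*pi
transport around the loop rotates by the sum of enclosed defects; add to the initial angle mod 2*pi
final angle = (19/12)*pi + (5/6)*pi = (5/12)*pi (mod 2*pi)


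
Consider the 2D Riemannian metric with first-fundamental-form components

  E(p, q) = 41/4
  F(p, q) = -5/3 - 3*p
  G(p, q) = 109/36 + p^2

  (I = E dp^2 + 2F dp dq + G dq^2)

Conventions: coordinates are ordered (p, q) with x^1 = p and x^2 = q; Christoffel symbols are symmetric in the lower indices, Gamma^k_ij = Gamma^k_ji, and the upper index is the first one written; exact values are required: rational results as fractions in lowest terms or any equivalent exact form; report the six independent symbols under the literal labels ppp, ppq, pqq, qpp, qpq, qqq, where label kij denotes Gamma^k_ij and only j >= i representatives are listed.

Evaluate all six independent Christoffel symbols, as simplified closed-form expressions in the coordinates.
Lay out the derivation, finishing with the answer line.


E = 41/4; F = -5/3 - 3*p; G = 109/36 + p^2
Gamma^k_ij = (1/2) g^{kl} (d_i g_jl + d_j g_il - d_l g_ij), with g^inv = (1/(EG-F^2)) [[G, -F], [-F, E]]
first partials: E_p = 0, E_q = 0, F_p = -3, F_q = 0, G_p = 2*p, G_q = 0
D = EG - F^2 = 4069/144 - 10*p + (5/4)*p^2
expanded: Gamma^p_pp = (G E_p - 2F F_p + F E_q)/(2D), Gamma^p_pq = (G E_q - F G_p)/(2D), Gamma^p_qq = (2G F_q - G G_p - F G_q)/(2D), Gamma^q_pp = (2E F_p - E E_q - F E_p)/(2D), Gamma^q_pq = (E G_p - F E_q)/(2D), Gamma^q_qq = (E G_q - 2F F_q + F G_p)/(2D); substitute and cancel common factors

Answer: Gamma_ppp = (-1296*p - 720)/(180*p^2 - 1440*p + 4069), Gamma_ppq = (432*p^2 + 240*p)/(180*p^2 - 1440*p + 4069), Gamma_pqq = (-144*p^3 - 436*p)/(180*p^2 - 1440*p + 4069), Gamma_qpp = -4428/(180*p^2 - 1440*p + 4069), Gamma_qpq = 1476*p/(180*p^2 - 1440*p + 4069), Gamma_qqq = (-432*p^2 - 240*p)/(180*p^2 - 1440*p + 4069)


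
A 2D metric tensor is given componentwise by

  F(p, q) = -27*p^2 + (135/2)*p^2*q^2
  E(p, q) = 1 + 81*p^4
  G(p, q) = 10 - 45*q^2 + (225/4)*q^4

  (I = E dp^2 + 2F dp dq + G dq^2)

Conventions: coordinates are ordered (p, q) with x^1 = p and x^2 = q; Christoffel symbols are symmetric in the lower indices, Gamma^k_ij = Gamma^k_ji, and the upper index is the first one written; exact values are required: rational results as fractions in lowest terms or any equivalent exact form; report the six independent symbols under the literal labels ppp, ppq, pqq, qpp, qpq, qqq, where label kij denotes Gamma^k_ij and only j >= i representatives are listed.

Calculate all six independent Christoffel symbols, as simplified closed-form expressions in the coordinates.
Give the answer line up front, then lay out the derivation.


Answer: Gamma_ppp = 648*p^3/(324*p^4 + 225*q^4 - 180*q^2 + 40), Gamma_ppq = 0, Gamma_pqq = 540*p^2*q/(324*p^4 + 225*q^4 - 180*q^2 + 40), Gamma_qpp = (540*p*q^2 - 216*p)/(324*p^4 + 225*q^4 - 180*q^2 + 40), Gamma_qpq = 0, Gamma_qqq = (450*q^3 - 180*q)/(324*p^4 + 225*q^4 - 180*q^2 + 40)

E = 1 + 81*p^4; F = -27*p^2 + (135/2)*p^2*q^2; G = 10 - 45*q^2 + (225/4)*q^4
Gamma^k_ij = (1/2) g^{kl} (d_i g_jl + d_j g_il - d_l g_ij), with g^inv = (1/(EG-F^2)) [[G, -F], [-F, E]]
first partials: E_p = 324*p^3, E_q = 0, F_p = -54*p + 135*p*q^2, F_q = 135*p^2*q, G_p = 0, G_q = -90*q + 225*q^3
D = EG - F^2 = 10 - 45*q^2 + (225/4)*q^4 + 81*p^4
expanded: Gamma^p_pp = (G E_p - 2F F_p + F E_q)/(2D), Gamma^p_pq = (G E_q - F G_p)/(2D), Gamma^p_qq = (2G F_q - G G_p - F G_q)/(2D), Gamma^q_pp = (2E F_p - E E_q - F E_p)/(2D), Gamma^q_pq = (E G_p - F E_q)/(2D), Gamma^q_qq = (E G_q - 2F F_q + F G_p)/(2D); substitute and cancel common factors


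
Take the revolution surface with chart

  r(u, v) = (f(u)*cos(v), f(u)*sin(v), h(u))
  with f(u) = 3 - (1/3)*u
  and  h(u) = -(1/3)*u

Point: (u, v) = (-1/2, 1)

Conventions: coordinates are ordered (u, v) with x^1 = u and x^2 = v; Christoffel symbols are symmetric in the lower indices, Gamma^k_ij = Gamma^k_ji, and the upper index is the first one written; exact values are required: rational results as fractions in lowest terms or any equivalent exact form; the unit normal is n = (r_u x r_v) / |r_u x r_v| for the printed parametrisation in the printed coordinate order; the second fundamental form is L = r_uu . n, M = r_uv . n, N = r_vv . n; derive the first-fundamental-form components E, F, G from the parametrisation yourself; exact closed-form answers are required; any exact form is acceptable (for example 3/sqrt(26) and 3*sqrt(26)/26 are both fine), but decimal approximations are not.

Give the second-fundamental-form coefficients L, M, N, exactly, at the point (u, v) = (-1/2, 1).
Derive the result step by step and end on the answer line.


f = 19/6, f' = -1/3, f'' = 0, h' = -1/3, h'' = 0
E = 2/9, F = 0, G = 361/36; answer radicand W^2 = 2/9
unnormalised second-form numerators: l = 0, m = 0, n = -19/18; L = l/sqrt(2/9), and similarly M = m/sqrt(W^2), N = n/sqrt(W^2)

Answer: L = 0, M = 0, N = -19*sqrt(2)/12


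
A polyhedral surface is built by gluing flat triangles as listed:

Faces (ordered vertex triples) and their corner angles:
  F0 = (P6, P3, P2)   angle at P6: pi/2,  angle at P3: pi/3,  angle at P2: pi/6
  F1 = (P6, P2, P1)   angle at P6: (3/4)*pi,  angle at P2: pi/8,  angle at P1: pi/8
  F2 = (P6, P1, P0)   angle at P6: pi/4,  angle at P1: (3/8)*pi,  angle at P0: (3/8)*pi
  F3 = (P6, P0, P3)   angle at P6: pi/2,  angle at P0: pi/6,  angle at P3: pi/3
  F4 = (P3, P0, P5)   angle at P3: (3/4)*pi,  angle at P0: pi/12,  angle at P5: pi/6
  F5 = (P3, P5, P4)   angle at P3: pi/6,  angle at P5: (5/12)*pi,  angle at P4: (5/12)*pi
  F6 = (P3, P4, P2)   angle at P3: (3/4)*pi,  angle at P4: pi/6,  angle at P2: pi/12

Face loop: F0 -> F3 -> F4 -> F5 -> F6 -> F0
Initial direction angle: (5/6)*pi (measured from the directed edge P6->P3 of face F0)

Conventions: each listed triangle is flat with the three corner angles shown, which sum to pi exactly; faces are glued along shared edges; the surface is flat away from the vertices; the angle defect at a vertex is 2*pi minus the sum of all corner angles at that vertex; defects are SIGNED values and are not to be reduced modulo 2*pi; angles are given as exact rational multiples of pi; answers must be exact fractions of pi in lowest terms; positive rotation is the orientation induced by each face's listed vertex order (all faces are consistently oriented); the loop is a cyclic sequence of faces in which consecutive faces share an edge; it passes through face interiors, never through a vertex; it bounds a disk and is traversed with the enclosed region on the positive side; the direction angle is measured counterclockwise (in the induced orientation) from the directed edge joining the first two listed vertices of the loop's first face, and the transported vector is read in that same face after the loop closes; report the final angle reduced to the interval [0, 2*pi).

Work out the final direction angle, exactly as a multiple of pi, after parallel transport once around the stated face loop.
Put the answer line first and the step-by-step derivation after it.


Answer: final direction angle = pi/2

enclosed vertex P3: corner angles sum to (7/3)*pi, defect = 2*pi - (7/3)*pi = -pi/3
final direction = starting direction + enclosed defect total, reduced mod 2*pi (induced orientation)
final angle = (5/6)*pi - pi/3 = pi/2 (mod 2*pi)


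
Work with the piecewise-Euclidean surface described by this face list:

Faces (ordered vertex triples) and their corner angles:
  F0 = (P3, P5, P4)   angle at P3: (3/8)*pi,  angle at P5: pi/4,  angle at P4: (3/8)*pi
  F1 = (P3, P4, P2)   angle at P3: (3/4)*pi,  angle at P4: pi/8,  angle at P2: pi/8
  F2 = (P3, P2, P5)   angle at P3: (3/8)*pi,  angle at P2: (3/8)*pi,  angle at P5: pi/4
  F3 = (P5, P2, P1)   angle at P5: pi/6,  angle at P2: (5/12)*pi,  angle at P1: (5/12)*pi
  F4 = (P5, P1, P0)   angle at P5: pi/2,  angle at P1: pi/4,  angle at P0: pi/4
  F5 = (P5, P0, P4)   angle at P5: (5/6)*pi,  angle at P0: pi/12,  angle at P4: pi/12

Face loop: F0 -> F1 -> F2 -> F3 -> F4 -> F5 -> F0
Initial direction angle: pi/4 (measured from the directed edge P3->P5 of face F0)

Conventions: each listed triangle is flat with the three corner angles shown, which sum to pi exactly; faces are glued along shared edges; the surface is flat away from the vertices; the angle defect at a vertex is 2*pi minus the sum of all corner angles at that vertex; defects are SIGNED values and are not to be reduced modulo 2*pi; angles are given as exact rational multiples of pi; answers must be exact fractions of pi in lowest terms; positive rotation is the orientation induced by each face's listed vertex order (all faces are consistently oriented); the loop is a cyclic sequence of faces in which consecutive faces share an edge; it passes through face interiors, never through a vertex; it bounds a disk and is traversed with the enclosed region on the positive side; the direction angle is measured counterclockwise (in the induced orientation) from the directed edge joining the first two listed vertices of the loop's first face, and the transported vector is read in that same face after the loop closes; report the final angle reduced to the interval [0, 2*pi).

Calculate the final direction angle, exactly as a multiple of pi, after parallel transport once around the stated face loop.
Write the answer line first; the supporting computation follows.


Answer: final direction angle = (3/4)*pi

enclosed vertex P3: corner angles sum to (3/2)*pi, defect = 2*pi - (3/2)*pi = pi/2
enclosed vertex P5: corner angles sum to 2*pi, defect = 2*pi - 2*pi = 0
transport around the loop rotates by the sum of enclosed defects; add to the initial angle mod 2*pi
final angle = pi/4 + pi/2 = (3/4)*pi (mod 2*pi)


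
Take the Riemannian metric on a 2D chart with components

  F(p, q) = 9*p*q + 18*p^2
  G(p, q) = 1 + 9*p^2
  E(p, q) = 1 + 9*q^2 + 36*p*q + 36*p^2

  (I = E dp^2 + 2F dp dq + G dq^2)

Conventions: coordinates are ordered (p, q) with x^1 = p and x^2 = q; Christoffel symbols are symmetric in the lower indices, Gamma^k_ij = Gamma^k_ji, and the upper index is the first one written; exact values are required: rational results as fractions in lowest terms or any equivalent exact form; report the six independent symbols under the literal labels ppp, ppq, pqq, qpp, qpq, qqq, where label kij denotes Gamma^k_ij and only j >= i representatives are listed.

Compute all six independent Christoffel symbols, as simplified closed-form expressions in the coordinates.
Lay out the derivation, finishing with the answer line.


E = 1 + 9*q^2 + 36*p*q + 36*p^2; F = 9*p*q + 18*p^2; G = 1 + 9*p^2
Gamma^k_ij = (1/2) g^{kl} (d_i g_jl + d_j g_il - d_l g_ij), with g^inv = (1/(EG-F^2)) [[G, -F], [-F, E]]
first partials: E_p = 36*q + 72*p, E_q = 18*q + 36*p, F_p = 9*q + 36*p, F_q = 9*p, G_p = 18*p, G_q = 0
D = EG - F^2 = 1 + 9*q^2 + 36*p*q + 45*p^2
expanded: Gamma^p_pp = (G E_p - 2F F_p + F E_q)/(2D), Gamma^p_pq = (G E_q - F G_p)/(2D), Gamma^p_qq = (2G F_q - G G_p - F G_q)/(2D), Gamma^q_pp = (2E F_p - E E_q - F E_p)/(2D), Gamma^q_pq = (E G_p - F E_q)/(2D), Gamma^q_qq = (E G_q - 2F F_q + F G_p)/(2D); substitute and cancel common factors

Answer: Gamma_ppp = (36*p + 18*q)/(45*p^2 + 36*p*q + 9*q^2 + 1), Gamma_ppq = (18*p + 9*q)/(45*p^2 + 36*p*q + 9*q^2 + 1), Gamma_pqq = 0, Gamma_qpp = 18*p/(45*p^2 + 36*p*q + 9*q^2 + 1), Gamma_qpq = 9*p/(45*p^2 + 36*p*q + 9*q^2 + 1), Gamma_qqq = 0


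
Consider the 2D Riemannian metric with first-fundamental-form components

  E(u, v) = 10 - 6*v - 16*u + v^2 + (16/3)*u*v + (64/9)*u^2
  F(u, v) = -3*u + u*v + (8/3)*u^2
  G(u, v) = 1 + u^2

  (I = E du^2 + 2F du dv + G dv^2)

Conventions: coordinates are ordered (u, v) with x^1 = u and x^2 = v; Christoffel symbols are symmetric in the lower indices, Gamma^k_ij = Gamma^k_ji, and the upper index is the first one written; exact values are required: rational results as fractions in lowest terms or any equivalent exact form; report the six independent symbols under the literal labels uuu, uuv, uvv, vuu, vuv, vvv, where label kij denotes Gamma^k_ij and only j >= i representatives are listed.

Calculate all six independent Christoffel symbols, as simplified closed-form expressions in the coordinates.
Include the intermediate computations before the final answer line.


E = 10 - 6*v - 16*u + v^2 + (16/3)*u*v + (64/9)*u^2; F = -3*u + u*v + (8/3)*u^2; G = 1 + u^2
Gamma^k_ij = (1/2) g^{kl} (d_i g_jl + d_j g_il - d_l g_ij), with g^inv = (1/(EG-F^2)) [[G, -F], [-F, E]]
first partials: E_u = -16 + (16/3)*v + (128/9)*u, E_v = -6 + 2*v + (16/3)*u, F_u = -3 + v + (16/3)*u, F_v = u, G_u = 2*u, G_v = 0
D = EG - F^2 = 10 - 6*v - 16*u + v^2 + (16/3)*u*v + (73/9)*u^2
expanded: Gamma^u_uu = (G E_u - 2F F_u + F E_v)/(2D), Gamma^u_uv = (G E_v - F G_u)/(2D), Gamma^u_vv = (2G F_v - G G_u - F G_v)/(2D), Gamma^v_uu = (2E F_u - E E_v - F E_u)/(2D), Gamma^v_uv = (E G_u - F E_v)/(2D), Gamma^v_vv = (E G_v - 2F F_v + F G_u)/(2D); substitute and cancel common factors

Answer: Gamma_uuu = (64*u + 24*v - 72)/(73*u^2 + 48*u*v - 144*u + 9*v^2 - 54*v + 90), Gamma_uuv = (24*u + 9*v - 27)/(73*u^2 + 48*u*v - 144*u + 9*v^2 - 54*v + 90), Gamma_uvv = 0, Gamma_vuu = 24*u/(73*u^2 + 48*u*v - 144*u + 9*v^2 - 54*v + 90), Gamma_vuv = 9*u/(73*u^2 + 48*u*v - 144*u + 9*v^2 - 54*v + 90), Gamma_vvv = 0


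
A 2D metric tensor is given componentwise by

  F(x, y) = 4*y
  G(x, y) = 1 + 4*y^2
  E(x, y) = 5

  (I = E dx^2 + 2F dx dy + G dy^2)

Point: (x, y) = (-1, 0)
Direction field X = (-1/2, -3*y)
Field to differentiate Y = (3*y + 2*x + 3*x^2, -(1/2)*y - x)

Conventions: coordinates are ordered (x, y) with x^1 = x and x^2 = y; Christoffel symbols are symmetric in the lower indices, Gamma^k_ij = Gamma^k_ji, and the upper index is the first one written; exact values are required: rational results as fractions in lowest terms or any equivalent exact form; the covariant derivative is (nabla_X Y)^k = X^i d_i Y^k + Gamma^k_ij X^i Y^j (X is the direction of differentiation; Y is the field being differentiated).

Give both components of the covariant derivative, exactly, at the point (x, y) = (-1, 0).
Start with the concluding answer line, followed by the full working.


Answer: (nabla_X Y)^x = 2, (nabla_X Y)^y = 1/2

E = 5, F = 0, G = 1 at the point
E_x = 0, E_y = 0, F_x = 0, F_y = 4, G_x = 0, G_y = 0
EG - F^2 = 5;  g^inv = (1/5) * [[1, 0], [0, 5]]
first-kind symbols [ij,l] = (1/2)(d_i g_jl + d_j g_il - d_l g_ij): [xx,x] = E_x/2 = 0, [xx,y] = F_x - E_y/2 = 0, [xy,x] = E_y/2 = 0, [xy,y] = G_x/2 = 0, [yy,x] = F_y - G_x/2 = 4, [yy,y] = G_y/2 = 0
Gamma^x_ij = (G*[ij,x] - F*[ij,y])/(EG - F^2), Gamma^y_ij = (E*[ij,y] - F*[ij,x])/(EG - F^2)
Gamma_xxx = 0, Gamma_xxy = 0, Gamma_xyy = 4/5, Gamma_yxx = 0, Gamma_yxy = 0, Gamma_yyy = 0
X = (-1/2, 0), Y = (1, 1) at the point


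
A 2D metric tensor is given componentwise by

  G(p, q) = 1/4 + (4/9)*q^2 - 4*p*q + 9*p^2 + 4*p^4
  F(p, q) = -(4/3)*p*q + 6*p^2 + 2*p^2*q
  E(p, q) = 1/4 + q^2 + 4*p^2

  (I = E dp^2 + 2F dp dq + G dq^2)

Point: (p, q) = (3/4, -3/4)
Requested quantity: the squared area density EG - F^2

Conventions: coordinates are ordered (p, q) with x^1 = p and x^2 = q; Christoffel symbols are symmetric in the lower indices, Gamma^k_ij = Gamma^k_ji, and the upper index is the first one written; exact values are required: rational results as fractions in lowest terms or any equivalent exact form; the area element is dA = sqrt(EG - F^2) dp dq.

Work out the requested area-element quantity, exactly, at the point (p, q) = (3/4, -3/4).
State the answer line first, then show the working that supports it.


Answer: EG - F^2 = 4361/256

E = 49/16, F = 105/32, G = 581/64; EG - F^2 = 4361/256


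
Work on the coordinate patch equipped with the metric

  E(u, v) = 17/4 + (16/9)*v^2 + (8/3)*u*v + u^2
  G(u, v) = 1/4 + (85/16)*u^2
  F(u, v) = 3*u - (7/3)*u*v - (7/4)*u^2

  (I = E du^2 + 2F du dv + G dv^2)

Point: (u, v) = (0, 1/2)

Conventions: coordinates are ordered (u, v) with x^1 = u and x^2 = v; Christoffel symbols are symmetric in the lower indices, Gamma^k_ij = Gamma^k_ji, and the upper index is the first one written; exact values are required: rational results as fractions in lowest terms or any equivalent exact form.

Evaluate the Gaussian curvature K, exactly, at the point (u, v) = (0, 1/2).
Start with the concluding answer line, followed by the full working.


Answer: K = -225237/28561

E = 169/36, F = 0, G = 1/4, EG - F^2 = 169/144 at the point
E_u = 4/3, E_v = 16/9, F_u = 11/6, F_v = 0, G_u = 0, G_v = 0
E_vv = 32/9, F_uv = -7/3, G_uu = 85/8
K follows from Brioschi's formula, (det M1 - det M2)/(EG - F^2)^2.
M1 = [[-E_vv/2 + F_uv - G_uu/2, E_u/2, F_u - E_v/2], [F_v - G_u/2, E, F], [G_v/2, F, G]] = [[-1357/144, 2/3, 17/18], [0, 169/36, 0], [0, 0, 1/4]]; det M1 = -229333/20736
M2 = [[0, E_v/2, G_u/2], [E_v/2, E, F], [G_u/2, F, G]] = [[0, 8/9, 0], [8/9, 169/36, 0], [0, 0, 1/4]]; det M2 = -16/81
det M1 - det M2 = -75079/6912; K = -75079/6912 / (169/144)^2 = -225237/28561


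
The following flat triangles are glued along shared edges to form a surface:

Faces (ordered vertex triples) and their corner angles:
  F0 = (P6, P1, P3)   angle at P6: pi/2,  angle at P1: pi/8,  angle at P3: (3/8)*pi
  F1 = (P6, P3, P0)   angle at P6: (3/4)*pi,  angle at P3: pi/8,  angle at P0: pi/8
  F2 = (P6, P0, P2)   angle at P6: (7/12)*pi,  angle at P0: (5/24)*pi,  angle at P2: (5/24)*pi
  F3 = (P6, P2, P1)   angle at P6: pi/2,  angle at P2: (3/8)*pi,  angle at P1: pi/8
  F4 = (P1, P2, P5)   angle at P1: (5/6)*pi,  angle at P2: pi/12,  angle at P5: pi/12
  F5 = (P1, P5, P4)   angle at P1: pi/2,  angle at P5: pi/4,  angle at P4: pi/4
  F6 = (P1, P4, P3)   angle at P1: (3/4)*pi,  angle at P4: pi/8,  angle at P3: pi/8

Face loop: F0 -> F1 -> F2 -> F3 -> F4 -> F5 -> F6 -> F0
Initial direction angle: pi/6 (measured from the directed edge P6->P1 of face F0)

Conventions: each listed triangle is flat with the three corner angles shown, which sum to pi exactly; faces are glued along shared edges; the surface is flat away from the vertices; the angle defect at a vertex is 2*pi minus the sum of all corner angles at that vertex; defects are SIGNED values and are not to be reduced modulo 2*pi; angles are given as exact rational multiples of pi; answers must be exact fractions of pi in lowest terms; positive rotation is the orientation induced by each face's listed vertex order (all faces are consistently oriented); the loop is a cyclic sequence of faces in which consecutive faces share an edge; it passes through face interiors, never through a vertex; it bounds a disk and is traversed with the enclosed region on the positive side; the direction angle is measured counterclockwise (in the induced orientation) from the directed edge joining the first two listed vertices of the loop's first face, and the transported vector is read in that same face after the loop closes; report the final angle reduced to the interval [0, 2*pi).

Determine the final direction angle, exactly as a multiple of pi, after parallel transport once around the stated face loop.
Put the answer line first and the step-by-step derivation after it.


Answer: final direction angle = (3/2)*pi

enclosed vertex P1: corner angles sum to (7/3)*pi, defect = 2*pi - (7/3)*pi = -pi/3
enclosed vertex P6: corner angles sum to (7/3)*pi, defect = 2*pi - (7/3)*pi = -pi/3
transport around the loop rotates by the sum of enclosed defects; add to the initial angle mod 2*pi
final angle = pi/6 - (2/3)*pi = (3/2)*pi (mod 2*pi)
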